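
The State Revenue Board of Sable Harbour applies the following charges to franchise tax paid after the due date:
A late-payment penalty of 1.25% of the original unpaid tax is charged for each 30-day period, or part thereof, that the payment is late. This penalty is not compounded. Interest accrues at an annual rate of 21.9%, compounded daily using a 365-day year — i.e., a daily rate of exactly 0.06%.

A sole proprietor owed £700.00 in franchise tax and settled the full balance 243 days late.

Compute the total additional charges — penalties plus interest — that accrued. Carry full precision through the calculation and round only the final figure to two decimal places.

£188.59

Penalty periods: ⌈243/30⌉ = 9; penalty = 9 × 1.25% × £700.00 = £78.75
Interest: £700.00 × ((1 + 0.0006)^243 − 1) = £700.00 × 0.15691419… = £109.8399…
Penalties + interest = £78.7500 + £109.8399… = £188.59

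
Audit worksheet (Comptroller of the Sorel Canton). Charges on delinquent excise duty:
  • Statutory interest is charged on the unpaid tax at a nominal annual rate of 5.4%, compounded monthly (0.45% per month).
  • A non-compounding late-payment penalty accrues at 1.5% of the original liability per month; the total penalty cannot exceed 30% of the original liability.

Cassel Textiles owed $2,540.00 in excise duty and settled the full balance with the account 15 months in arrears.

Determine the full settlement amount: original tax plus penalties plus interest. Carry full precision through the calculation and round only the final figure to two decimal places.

Penalty: 15 × 1.5% × $2,540.00 = $571.50 (below the 30% cap of $762.00)
Interest: $2,540.00 × ((1 + 0.0045)^15 − 1) = $2,540.00 × 0.0696683… = $176.9574…
Total = $2,540.00 + $571.5000 + $176.9574… = $3,288.46

$3,288.46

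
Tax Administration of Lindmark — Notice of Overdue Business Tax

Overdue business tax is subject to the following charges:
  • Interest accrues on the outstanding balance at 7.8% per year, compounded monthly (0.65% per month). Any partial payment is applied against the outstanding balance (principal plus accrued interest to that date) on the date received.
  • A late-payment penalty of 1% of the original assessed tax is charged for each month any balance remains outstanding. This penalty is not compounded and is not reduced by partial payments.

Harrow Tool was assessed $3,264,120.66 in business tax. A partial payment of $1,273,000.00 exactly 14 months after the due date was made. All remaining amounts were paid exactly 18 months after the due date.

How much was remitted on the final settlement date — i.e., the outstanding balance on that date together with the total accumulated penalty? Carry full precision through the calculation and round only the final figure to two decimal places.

$2,948,992.11

Balance at month 14: $3,264,120.6600 × (1 + 0.0065)^14 = $3,574,037.5699…
After $1,273,000.00 payment: $3,574,037.5699… − $1,273,000.00 = $2,301,037.5699…
Balance at month 18: $2,301,037.5699… × (1 + 0.0065)^4 = $2,361,450.3916…
Penalty: 18 × 1% × $3,264,120.66 = $587,541.72…
Final settlement = outstanding balance + penalty = $2,361,450.3916… + $587,541.72… = $2,948,992.11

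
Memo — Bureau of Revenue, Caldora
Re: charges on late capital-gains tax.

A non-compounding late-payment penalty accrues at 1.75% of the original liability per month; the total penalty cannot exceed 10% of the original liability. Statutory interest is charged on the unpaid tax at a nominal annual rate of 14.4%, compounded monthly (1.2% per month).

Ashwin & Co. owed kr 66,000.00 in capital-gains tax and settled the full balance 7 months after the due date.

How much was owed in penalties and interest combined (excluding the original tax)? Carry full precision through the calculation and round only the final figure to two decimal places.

Penalty (uncapped): 7 × 1.75% × kr 66,000.00 = kr 8,085.00; cap = 10% × kr 66,000.00 = kr 6,600.00 → penalty = kr 6,600.00
Interest: kr 66,000.00 × ((1 + 0.012)^7 − 1) = kr 66,000.00 × 0.0870852… = kr 5,747.6239…
Penalties + interest = kr 6,600.0000 + kr 5,747.6239… = kr 12,347.62

kr 12,347.62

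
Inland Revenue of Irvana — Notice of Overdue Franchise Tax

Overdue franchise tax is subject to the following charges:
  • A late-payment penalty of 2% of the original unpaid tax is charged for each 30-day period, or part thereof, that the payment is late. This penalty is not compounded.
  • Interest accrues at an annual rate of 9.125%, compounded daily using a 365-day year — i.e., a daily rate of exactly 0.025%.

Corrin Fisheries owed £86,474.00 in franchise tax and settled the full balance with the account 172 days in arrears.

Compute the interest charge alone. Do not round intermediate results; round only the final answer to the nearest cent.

£3,799.00

Interest: £86,474.00 × ((1 + 0.00025)^172 − 1) = £86,474.00 × 0.04393228… = £3,799.0004…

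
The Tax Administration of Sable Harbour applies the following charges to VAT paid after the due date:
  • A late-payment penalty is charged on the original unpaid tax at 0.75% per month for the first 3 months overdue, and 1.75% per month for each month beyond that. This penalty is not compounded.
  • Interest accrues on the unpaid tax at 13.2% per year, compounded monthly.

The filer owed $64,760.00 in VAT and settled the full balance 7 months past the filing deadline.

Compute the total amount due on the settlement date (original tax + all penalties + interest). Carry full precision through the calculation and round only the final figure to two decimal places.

Penalty, months 1–3: 3 × 0.75% × $64,760.00 = $1,457.10
Penalty, months 4–7: 4 × 1.75% × $64,760.00 = $4,533.20
Interest (13.2%/yr ÷ 12 = 1.1%/month): $64,760.00 × ((1 + 0.011)^7 − 1) = $5,154.1254…
Total = $64,760.00 + $5,990.3000 + $5,154.1254… = $75,904.43

$75,904.43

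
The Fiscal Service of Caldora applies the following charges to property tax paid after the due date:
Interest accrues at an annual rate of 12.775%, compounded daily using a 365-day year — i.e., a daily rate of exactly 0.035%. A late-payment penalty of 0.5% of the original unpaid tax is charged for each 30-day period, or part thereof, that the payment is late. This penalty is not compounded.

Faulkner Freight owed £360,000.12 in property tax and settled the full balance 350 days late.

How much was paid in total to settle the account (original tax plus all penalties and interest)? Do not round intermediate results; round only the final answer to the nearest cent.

Penalty periods: ⌈350/30⌉ = 12; penalty = 12 × 0.5% × £360,000.12 = £21,600.01…
Interest: £360,000.12 × ((1 + 0.00035)^350 − 1) = £360,000.12 × 0.13029489… = £46,906.1778…
Total = £360,000.12 + £21,600.0072 + £46,906.1778… = £428,506.30

£428,506.30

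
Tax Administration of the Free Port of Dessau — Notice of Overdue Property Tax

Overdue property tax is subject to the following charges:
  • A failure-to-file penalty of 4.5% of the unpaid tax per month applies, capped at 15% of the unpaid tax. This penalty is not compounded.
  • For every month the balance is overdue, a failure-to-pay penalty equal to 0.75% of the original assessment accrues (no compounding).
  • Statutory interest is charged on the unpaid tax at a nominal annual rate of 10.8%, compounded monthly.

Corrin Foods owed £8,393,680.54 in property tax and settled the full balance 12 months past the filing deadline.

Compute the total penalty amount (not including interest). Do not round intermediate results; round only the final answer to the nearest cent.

£2,014,483.33

Failure-to-file: 12 × 4.5% × £8,393,680.54 = £4,532,587.49…, capped at 15% × £8,393,680.54 = £1,259,052.08…
Failure-to-pay penalty = 0.75% × £8,393,680.54 × 12 mo = £755,431.25…
Total penalty = £1,259,052.08… + £755,431.25… = £2,014,483.33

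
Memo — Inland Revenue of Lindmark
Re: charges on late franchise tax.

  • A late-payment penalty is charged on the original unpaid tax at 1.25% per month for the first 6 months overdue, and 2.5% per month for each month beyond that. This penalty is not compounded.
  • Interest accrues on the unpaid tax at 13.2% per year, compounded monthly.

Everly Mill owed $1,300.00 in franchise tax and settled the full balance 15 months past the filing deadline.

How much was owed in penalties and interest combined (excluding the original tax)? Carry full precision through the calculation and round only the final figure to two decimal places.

Penalty, months 1–6: 6 × 1.25% × $1,300.00 = $97.50
Penalty, months 7–15: 9 × 2.5% × $1,300.00 = $292.50
Interest (13.2%/yr ÷ 12 = 1.1%/month): $1,300.00 × ((1 + 0.011)^15 − 1) = $231.8304…
Penalties + interest = $390.0000 + $231.8304… = $621.83

$621.83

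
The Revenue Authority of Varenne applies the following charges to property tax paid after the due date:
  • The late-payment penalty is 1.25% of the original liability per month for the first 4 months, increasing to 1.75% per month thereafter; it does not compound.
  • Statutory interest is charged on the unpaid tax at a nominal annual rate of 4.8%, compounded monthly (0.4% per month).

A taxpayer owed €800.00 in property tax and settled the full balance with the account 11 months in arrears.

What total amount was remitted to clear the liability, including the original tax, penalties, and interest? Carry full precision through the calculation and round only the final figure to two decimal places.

Penalty, months 1–4: 4 × 1.25% × €800.00 = €40.00
Penalty, months 5–11: 7 × 1.75% × €800.00 = €98.00
Interest: €800.00 × ((1 + 0.004)^11 − 1) = €800.00 × 0.0448906… = €35.9125…
Total = €800.00 + €138.0000 + €35.9125… = €973.91

€973.91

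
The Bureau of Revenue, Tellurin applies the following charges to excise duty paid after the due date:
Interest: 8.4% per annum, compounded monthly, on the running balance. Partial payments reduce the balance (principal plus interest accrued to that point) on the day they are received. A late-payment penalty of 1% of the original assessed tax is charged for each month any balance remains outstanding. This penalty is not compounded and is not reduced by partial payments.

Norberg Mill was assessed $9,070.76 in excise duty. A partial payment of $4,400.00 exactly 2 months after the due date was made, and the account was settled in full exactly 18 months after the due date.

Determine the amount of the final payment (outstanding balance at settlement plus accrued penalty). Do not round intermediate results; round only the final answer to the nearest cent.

$6,997.49

Monthly rate = 8.4% ÷ 12 = 0.7%
Balance at month 2: $9,070.7600 × (1 + 0.007)^2 = $9,198.1951…
After $4,400.00 payment: $9,198.1951… − $4,400.00 = $4,798.1951…
Balance at month 18: $4,798.1951… × (1 + 0.007)^16 = $5,364.7493…
Penalty: 18 × 1% × $9,070.76 = $1,632.74…
Final settlement = outstanding balance + penalty = $5,364.7493… + $1,632.74… = $6,997.49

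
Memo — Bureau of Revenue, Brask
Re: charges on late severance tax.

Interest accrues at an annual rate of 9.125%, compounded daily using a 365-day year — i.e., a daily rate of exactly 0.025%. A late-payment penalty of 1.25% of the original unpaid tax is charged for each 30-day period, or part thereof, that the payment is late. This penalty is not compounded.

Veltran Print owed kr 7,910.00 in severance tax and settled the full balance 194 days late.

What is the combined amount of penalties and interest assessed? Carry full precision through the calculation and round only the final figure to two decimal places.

Penalty periods: ⌈194/30⌉ = 7; penalty = 7 × 1.25% × kr 7,910.00 = kr 692.13…
Interest: kr 7,910.00 × ((1 + 0.00025)^194 − 1) = kr 7,910.00 × 0.04968901… = kr 393.0401…
Penalties + interest = kr 692.1250 + kr 393.0401… = kr 1,085.17

kr 1,085.17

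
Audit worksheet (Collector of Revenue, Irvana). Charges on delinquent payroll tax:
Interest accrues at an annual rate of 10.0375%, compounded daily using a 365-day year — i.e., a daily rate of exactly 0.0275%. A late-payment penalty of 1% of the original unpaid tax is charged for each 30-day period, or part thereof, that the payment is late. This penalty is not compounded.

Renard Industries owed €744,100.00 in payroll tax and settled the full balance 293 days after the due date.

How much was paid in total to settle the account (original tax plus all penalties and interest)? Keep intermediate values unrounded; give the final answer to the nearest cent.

€880,938.60

Penalty periods: ⌈293/30⌉ = 10; penalty = 10 × 1% × €744,100.00 = €74,410.00
Interest: €744,100.00 × ((1 + 0.000275)^293 − 1) = €744,100.00 × 0.08389813… = €62,428.5988…
Total = €744,100.00 + €74,410.0000 + €62,428.5988… = €880,938.60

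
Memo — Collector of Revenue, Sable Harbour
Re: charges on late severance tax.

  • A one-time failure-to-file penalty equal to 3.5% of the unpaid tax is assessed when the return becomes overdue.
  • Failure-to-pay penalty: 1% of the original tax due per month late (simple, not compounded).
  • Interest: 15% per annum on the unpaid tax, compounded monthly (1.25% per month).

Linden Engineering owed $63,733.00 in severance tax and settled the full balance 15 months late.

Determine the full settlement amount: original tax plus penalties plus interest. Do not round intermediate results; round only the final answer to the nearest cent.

$88,577.98

Failure-to-file penalty: 3.5% × $63,733.00 = $2,230.66…
Failure-to-pay penalty = 1% × $63,733.00 × 15 mo = $9,559.95
Interest: $63,733.00 × ((1 + 0.0125)^15 − 1) = $63,733.00 × 0.2048292… = $13,054.3783…
Total = $63,733.00 + $11,790.6050 + $13,054.3783… = $88,577.98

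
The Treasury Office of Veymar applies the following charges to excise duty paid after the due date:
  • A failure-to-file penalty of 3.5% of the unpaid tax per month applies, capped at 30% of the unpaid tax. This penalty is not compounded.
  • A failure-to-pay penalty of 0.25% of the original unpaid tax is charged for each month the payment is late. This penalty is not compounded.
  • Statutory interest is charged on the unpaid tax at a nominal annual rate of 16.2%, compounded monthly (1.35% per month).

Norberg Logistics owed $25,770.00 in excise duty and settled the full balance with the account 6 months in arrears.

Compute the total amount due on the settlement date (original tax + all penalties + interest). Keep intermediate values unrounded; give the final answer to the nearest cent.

$33,727.35

Failure-to-file: 6 × 3.5% × $25,770.00 = $5,411.70 (under the 30% cap)
Failure-to-pay penalty: 6 × 0.25% × $25,770.00 = $386.55
Interest: $25,770.00 × ((1 + 0.0135)^6 − 1) = $25,770.00 × 0.0837835… = $2,159.0997…
Total = $25,770.00 + $5,798.2500 + $2,159.0997… = $33,727.35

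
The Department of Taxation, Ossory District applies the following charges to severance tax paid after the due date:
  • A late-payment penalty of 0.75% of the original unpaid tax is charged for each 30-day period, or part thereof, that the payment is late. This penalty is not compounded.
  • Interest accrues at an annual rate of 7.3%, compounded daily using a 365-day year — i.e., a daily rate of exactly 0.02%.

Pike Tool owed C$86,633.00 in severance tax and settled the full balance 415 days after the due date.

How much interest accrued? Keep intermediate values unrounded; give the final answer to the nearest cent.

Interest: C$86,633.00 × ((1 + 0.0002)^415 − 1) = C$86,633.00 × 0.08653279… = C$7,496.5953…

C$7,496.60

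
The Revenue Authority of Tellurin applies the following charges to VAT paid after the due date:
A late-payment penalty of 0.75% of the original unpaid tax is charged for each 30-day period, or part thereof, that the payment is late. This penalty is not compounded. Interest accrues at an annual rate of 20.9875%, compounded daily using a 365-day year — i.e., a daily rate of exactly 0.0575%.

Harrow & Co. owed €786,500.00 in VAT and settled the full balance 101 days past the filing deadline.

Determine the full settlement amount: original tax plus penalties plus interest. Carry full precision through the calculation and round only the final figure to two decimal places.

€857,109.44

Penalty periods: ⌈101/30⌉ = 4; penalty = 4 × 0.75% × €786,500.00 = €23,595.00
Interest: €786,500.00 × ((1 + 0.000575)^101 − 1) = €786,500.00 × 0.05977679… = €47,014.4448…
Total = €786,500.00 + €23,595.0000 + €47,014.4448… = €857,109.44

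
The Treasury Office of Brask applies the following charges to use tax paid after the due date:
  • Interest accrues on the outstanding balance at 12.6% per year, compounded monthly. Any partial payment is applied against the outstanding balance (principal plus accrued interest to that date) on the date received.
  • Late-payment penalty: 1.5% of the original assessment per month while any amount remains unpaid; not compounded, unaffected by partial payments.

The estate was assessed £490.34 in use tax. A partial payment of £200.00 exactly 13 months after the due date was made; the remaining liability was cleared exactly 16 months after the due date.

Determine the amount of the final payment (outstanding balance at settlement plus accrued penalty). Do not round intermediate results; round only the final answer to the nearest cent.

Monthly rate = 12.6% ÷ 12 = 1.05%
Balance at month 13: £490.3400 × (1 + 0.0105)^13 = £561.6548…
After £200.00 payment: £561.6548… − £200.00 = £361.6548…
Balance at month 16: £361.6548… × (1 + 0.0105)^3 = £373.1669…
Penalty: 16 × 1.5% × £490.34 = £117.68…
Final settlement = outstanding balance + penalty = £373.1669… + £117.68… = £490.85

£490.85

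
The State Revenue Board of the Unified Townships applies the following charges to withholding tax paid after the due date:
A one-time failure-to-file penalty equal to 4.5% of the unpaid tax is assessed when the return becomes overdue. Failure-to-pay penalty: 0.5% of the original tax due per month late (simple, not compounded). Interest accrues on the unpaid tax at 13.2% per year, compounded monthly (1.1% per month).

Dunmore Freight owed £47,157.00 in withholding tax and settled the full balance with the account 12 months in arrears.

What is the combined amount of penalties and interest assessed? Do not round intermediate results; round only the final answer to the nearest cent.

£11,566.96

Failure-to-file penalty: 4.5% × £47,157.00 = £2,122.07…
Failure-to-pay penalty: 12 × 0.5% × £47,157.00 = £2,829.42
Interest: £47,157.00 × ((1 + 0.011)^12 − 1) = £47,157.00 × 0.1402862… = £6,615.4762…
Penalties + interest = £4,951.4850 + £6,615.4762… = £11,566.96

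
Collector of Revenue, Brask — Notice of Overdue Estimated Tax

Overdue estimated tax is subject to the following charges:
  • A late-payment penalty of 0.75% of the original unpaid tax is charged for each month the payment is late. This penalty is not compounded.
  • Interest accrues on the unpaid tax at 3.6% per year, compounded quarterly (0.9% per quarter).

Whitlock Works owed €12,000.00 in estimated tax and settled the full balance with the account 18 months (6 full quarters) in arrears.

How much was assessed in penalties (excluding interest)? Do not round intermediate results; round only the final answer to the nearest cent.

€1,620.00

Late-payment penalty: 18 × 0.75% × €12,000.00 = €1,620.00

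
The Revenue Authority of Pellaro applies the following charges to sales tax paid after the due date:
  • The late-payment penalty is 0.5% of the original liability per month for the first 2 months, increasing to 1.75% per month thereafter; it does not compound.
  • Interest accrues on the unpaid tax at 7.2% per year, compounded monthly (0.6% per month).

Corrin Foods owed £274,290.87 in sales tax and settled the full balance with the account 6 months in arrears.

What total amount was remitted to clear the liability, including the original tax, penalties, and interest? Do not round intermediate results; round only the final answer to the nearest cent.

£306,257.92

Penalty, months 1–2: 2 × 0.5% × £274,290.87 = £2,742.91…
Penalty, months 3–6: 4 × 1.75% × £274,290.87 = £19,200.36…
Interest: £274,290.87 × ((1 + 0.006)^6 − 1) = £274,290.87 × 0.0365443… = £10,023.7787…
Total = £274,290.87 + £21,943.2696 + £10,023.7787… = £306,257.92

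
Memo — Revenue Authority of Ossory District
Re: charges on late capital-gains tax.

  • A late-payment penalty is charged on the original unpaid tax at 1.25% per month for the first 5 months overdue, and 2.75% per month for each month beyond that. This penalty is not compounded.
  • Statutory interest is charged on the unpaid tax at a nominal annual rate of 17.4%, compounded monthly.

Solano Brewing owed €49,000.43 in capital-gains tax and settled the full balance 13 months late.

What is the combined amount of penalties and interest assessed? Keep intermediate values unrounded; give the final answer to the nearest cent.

Penalty, months 1–5: 5 × 1.25% × €49,000.43 = €3,062.53…
Penalty, months 6–13: 8 × 2.75% × €49,000.43 = €10,780.09…
Interest (17.4%/yr ÷ 12 = 1.45%/month): €49,000.43 × ((1 + 0.0145)^13 − 1) = €10,084.4774…
Penalties + interest = €13,842.6215… + €10,084.4774… = €23,927.10

€23,927.10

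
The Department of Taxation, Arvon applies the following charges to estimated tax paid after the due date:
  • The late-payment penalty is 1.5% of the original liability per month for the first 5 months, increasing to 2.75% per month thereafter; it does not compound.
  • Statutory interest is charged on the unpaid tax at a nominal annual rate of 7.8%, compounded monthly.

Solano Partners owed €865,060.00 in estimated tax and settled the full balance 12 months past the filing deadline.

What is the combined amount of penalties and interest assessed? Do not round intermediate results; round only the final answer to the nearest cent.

€301,343.49

Penalty, months 1–5: 5 × 1.5% × €865,060.00 = €64,879.50
Penalty, months 6–12: 7 × 2.75% × €865,060.00 = €166,524.05
Interest (7.8%/yr ÷ 12 = 0.65%/month): €865,060.00 × ((1 + 0.0065)^12 − 1) = €69,939.9370…
Penalties + interest = €231,403.5500 + €69,939.9370… = €301,343.49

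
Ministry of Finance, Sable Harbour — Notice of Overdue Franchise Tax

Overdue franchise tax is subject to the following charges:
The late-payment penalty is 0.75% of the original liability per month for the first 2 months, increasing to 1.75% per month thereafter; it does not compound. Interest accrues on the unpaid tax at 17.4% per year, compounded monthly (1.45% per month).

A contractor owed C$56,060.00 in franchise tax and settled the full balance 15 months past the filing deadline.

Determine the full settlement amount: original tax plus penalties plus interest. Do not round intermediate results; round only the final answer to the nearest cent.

Penalty, months 1–2: 2 × 0.75% × C$56,060.00 = C$840.90
Penalty, months 3–15: 13 × 1.75% × C$56,060.00 = C$12,753.65
Interest: C$56,060.00 × ((1 + 0.0145)^15 − 1) = C$56,060.00 × 0.2410257… = C$13,511.9000…
Total = C$56,060.00 + C$13,594.5500 + C$13,511.9000… = C$83,166.45

C$83,166.45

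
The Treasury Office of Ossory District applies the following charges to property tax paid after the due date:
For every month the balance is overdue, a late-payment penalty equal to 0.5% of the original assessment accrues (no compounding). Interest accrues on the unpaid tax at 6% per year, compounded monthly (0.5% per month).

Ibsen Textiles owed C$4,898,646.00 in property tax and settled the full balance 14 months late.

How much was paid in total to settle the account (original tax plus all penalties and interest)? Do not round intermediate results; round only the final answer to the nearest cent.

Late-payment penalty = 0.5% × C$4,898,646.00 × 14 mo = C$342,905.22
Interest: C$4,898,646.00 × ((1 + 0.005)^14 − 1) = C$4,898,646.00 × 0.0723211… = C$354,275.6236…
Total = C$4,898,646.00 + C$342,905.2200 + C$354,275.6236… = C$5,595,826.84

C$5,595,826.84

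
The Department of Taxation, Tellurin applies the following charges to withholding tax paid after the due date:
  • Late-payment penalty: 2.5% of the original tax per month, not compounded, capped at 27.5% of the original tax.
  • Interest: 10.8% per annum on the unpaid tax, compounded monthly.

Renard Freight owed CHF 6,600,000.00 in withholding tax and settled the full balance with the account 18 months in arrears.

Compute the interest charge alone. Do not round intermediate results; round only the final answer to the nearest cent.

CHF 1,155,055.81

Interest (10.8%/yr ÷ 12 = 0.9%/month): CHF 6,600,000.00 × ((1 + 0.009)^18 − 1) = CHF 1,155,055.8136…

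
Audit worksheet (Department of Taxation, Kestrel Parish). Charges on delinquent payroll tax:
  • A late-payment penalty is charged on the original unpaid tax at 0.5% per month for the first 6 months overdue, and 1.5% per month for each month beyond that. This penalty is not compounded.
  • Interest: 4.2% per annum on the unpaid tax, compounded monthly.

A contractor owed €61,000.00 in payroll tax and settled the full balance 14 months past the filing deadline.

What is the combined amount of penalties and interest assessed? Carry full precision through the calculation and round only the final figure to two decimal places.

€12,207.96

Penalty, months 1–6: 6 × 0.5% × €61,000.00 = €1,830.00
Penalty, months 7–14: 8 × 1.5% × €61,000.00 = €7,320.00
Interest (4.2%/yr ÷ 12 = 0.35%/month): €61,000.00 × ((1 + 0.0035)^14 − 1) = €3,057.9610…
Penalties + interest = €9,150.0000 + €3,057.9610… = €12,207.96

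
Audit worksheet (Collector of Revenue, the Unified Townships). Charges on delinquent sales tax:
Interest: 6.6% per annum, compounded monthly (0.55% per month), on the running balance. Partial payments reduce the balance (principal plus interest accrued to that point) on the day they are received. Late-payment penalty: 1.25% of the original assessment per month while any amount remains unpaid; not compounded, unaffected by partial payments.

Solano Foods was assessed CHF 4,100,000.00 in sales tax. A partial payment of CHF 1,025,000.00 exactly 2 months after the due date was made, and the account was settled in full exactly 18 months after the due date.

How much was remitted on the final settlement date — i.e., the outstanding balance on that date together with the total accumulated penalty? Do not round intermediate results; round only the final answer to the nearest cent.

CHF 4,328,926.13

Balance at month 2: CHF 4,100,000.0000 × (1 + 0.0055)^2 = CHF 4,145,224.0250
After CHF 1,025,000.00 payment: CHF 4,145,224.0250 − CHF 1,025,000.00 = CHF 3,120,224.0250
Balance at month 18: CHF 3,120,224.0250 × (1 + 0.0055)^16 = CHF 3,406,426.1294…
Penalty: 18 × 1.25% × CHF 4,100,000.00 = CHF 922,500.00
Final settlement = outstanding balance + penalty = CHF 3,406,426.1294… + CHF 922,500.00 = CHF 4,328,926.13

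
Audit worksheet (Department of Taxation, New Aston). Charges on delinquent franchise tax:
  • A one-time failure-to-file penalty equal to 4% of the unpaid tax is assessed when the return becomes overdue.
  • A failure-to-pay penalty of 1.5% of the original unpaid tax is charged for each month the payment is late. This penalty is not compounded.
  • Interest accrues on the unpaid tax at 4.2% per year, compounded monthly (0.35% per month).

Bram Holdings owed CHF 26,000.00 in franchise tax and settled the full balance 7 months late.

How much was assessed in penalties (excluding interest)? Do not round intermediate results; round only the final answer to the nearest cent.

CHF 3,770.00

Failure-to-file penalty: 4% × CHF 26,000.00 = CHF 1,040.00
Failure-to-pay penalty = 1.5% × CHF 26,000.00 × 7 mo = CHF 2,730.00
Total penalty = CHF 1,040.00 + CHF 2,730.00 = CHF 3,770.00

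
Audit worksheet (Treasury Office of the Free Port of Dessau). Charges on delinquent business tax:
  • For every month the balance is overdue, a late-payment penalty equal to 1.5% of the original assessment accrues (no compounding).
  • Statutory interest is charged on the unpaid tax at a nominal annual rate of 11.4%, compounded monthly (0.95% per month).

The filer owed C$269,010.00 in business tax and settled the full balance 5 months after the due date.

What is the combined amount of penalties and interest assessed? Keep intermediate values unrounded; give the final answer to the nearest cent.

C$33,198.82

Late-payment penalty = 1.5% × C$269,010.00 × 5 mo = C$20,175.75
Interest: C$269,010.00 × ((1 + 0.0095)^5 − 1) = C$269,010.00 × 0.0484111… = C$13,023.0739…
Penalties + interest = C$20,175.7500 + C$13,023.0739… = C$33,198.82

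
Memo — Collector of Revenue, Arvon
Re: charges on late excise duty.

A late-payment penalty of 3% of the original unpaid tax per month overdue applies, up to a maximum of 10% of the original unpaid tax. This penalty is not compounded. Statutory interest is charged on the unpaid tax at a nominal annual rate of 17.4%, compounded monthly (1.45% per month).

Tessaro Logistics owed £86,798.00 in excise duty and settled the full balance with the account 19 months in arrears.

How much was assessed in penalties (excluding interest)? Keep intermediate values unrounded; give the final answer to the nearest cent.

Penalty (uncapped): 19 × 3% × £86,798.00 = £49,474.86; cap = 10% × £86,798.00 = £8,679.80 → penalty = £8,679.80

£8,679.80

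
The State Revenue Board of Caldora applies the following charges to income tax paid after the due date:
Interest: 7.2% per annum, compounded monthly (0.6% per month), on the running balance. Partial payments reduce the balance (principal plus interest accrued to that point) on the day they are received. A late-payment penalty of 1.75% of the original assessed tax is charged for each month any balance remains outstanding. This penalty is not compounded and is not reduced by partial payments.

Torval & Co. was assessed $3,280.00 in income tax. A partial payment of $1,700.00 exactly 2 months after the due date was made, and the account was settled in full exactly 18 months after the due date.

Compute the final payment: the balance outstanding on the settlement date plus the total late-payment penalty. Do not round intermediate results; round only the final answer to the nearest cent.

$2,815.34

Balance at month 2: $3,280.0000 × (1 + 0.006)^2 = $3,319.4781…
After $1,700.00 payment: $3,319.4781… − $1,700.00 = $1,619.4781…
Balance at month 18: $1,619.4781… × (1 + 0.006)^16 = $1,782.1439…
Penalty: 18 × 1.75% × $3,280.00 = $1,033.20
Final settlement = outstanding balance + penalty = $1,782.1439… + $1,033.20 = $2,815.34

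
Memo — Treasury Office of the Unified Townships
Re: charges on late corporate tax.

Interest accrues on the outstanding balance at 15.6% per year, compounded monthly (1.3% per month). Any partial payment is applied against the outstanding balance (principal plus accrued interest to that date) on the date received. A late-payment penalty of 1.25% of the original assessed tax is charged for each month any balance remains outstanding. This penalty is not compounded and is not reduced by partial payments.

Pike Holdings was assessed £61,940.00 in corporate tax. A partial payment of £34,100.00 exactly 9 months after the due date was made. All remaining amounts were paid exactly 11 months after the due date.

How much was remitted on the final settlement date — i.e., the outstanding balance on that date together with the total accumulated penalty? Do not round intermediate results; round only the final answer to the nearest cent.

£44,920.59

Balance at month 9: £61,940.0000 × (1 + 0.013)^9 = £69,575.4797…
After £34,100.00 payment: £69,575.4797… − £34,100.00 = £35,475.4797…
Balance at month 11: £35,475.4797… × (1 + 0.013)^2 = £36,403.8375…
Penalty: 11 × 1.25% × £61,940.00 = £8,516.75
Final settlement = outstanding balance + penalty = £36,403.8375… + £8,516.75 = £44,920.59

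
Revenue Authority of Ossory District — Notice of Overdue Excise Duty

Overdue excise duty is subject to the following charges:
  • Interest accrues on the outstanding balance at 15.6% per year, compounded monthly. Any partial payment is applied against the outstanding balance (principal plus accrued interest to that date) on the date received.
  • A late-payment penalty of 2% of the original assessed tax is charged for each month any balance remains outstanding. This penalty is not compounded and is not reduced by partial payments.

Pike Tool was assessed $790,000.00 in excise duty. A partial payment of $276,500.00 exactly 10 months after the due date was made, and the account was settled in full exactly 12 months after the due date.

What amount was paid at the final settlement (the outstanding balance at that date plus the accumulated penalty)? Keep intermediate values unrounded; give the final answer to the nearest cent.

$828,309.17

Monthly rate = 15.6% ÷ 12 = 1.3%
Balance at month 10: $790,000.0000 × (1 + 0.013)^10 = $898,921.0386…
After $276,500.00 payment: $898,921.0386… − $276,500.00 = $622,421.0386…
Balance at month 12: $622,421.0386… × (1 + 0.013)^2 = $638,709.1748…
Penalty: 12 × 2% × $790,000.00 = $189,600.00
Final settlement = outstanding balance + penalty = $638,709.1748… + $189,600.00 = $828,309.17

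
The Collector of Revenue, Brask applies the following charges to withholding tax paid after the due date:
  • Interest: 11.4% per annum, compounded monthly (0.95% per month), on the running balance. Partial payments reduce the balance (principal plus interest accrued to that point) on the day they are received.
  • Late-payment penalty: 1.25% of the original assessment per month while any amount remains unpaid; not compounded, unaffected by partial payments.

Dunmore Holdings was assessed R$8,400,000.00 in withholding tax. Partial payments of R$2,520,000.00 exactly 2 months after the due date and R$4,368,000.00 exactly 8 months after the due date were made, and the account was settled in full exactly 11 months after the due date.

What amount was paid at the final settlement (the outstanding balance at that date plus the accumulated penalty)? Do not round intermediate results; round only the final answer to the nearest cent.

Balance at month 2: R$8,400,000.0000 × (1 + 0.0095)^2 = R$8,560,358.1000
After R$2,520,000.00 payment: R$8,560,358.1000 − R$2,520,000.00 = R$6,040,358.1000
Balance at month 8: R$6,040,358.1000 × (1 + 0.0095)^6 = R$6,392,939.9643…
After R$4,368,000.00 payment: R$6,392,939.9643… − R$4,368,000.00 = R$2,024,939.9643…
Balance at month 11: R$2,024,939.9643… × (1 + 0.0095)^3 = R$2,083,200.7419…
Penalty: 11 × 1.25% × R$8,400,000.00 = R$1,155,000.00
Final settlement = outstanding balance + penalty = R$2,083,200.7419… + R$1,155,000.00 = R$3,238,200.74

R$3,238,200.74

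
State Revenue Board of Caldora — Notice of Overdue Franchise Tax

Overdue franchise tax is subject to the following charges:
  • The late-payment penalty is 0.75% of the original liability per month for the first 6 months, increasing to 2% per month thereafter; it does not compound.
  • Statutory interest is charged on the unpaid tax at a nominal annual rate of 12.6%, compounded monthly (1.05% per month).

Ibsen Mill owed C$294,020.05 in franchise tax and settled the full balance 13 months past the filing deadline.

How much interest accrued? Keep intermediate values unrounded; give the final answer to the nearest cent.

Interest: C$294,020.05 × ((1 + 0.0105)^13 − 1) = C$294,020.05 × 0.1454394… = C$42,762.1109…

C$42,762.11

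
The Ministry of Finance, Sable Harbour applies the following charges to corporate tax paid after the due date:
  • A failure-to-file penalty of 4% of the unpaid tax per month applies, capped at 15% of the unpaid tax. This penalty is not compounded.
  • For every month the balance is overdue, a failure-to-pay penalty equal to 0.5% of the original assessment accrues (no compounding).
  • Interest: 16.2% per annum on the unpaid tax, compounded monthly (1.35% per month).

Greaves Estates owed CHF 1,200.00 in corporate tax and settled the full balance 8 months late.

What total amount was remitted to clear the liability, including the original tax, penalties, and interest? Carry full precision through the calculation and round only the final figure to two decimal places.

CHF 1,563.89

Failure-to-file: 8 × 4% × CHF 1,200.00 = CHF 384.00, capped at 15% × CHF 1,200.00 = CHF 180.00
Failure-to-pay penalty = 0.5% × CHF 1,200.00 × 8 mo = CHF 48.00
Interest: CHF 1,200.00 × ((1 + 0.0135)^8 − 1) = CHF 1,200.00 × 0.1132431… = CHF 135.8918…
Total = CHF 1,200.00 + CHF 228.0000 + CHF 135.8918… = CHF 1,563.89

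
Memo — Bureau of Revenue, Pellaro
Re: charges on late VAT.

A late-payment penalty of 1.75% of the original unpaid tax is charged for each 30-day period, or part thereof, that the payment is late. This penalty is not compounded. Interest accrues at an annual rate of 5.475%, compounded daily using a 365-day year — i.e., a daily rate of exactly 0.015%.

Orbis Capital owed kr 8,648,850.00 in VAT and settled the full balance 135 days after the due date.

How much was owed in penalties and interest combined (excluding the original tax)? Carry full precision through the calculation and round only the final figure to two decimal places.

Penalty periods: ⌈135/30⌉ = 5; penalty = 5 × 1.75% × kr 8,648,850.00 = kr 756,774.38…
Interest: kr 8,648,850.00 × ((1 + 0.00015)^135 − 1) = kr 8,648,850.00 × 0.02045487… = kr 176,911.1247…
Penalties + interest = kr 756,774.3750 + kr 176,911.1247… = kr 933,685.50

kr 933,685.50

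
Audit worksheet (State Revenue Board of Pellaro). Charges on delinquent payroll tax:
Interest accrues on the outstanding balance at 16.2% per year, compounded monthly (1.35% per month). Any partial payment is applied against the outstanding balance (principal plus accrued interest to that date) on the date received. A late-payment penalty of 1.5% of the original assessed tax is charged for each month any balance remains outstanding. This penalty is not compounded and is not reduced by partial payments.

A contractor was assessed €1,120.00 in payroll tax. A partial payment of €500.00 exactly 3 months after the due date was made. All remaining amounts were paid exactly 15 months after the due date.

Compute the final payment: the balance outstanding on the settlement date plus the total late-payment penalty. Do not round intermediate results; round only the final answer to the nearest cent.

€1,034.25

Balance at month 3: €1,120.0000 × (1 + 0.0135)^3 = €1,165.9751…
After €500.00 payment: €1,165.9751… − €500.00 = €665.9751…
Balance at month 15: €665.9751… × (1 + 0.0135)^12 = €782.2454…
Penalty: 15 × 1.5% × €1,120.00 = €252.00
Final settlement = outstanding balance + penalty = €782.2454… + €252.00 = €1,034.25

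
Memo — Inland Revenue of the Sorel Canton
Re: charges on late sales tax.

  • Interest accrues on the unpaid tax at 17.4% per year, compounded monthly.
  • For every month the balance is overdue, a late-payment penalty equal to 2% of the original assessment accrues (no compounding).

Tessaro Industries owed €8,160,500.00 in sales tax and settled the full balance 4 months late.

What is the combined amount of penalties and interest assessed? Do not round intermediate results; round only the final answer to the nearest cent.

€1,136,543.34

Late-payment penalty = 2% × €8,160,500.00 × 4 mo = €652,840.00
Interest (17.4%/yr ÷ 12 = 1.45%/month): €8,160,500.00 × ((1 + 0.0145)^4 − 1) = €483,703.3447…
Penalties + interest = €652,840.0000 + €483,703.3447… = €1,136,543.34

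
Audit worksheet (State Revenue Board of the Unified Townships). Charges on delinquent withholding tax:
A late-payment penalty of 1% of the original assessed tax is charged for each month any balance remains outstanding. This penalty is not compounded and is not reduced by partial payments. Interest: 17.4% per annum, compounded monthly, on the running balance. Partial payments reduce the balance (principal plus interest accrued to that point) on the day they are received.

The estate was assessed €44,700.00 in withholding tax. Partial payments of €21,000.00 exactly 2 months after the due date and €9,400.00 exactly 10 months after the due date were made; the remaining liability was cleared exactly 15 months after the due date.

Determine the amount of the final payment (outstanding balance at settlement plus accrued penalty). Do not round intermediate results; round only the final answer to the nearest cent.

Monthly rate = 17.4% ÷ 12 = 1.45%
Balance at month 2: €44,700.0000 × (1 + 0.0145)^2 = €46,005.6982…
After €21,000.00 payment: €46,005.6982… − €21,000.00 = €25,005.6982…
Balance at month 10: €25,005.6982… × (1 + 0.0145)^8 = €28,057.9150…
After €9,400.00 payment: €28,057.9150… − €9,400.00 = €18,657.9150…
Balance at month 15: €18,657.9150… × (1 + 0.0145)^5 = €20,050.4151…
Penalty: 15 × 1% × €44,700.00 = €6,705.00
Final settlement = outstanding balance + penalty = €20,050.4151… + €6,705.00 = €26,755.42

€26,755.42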